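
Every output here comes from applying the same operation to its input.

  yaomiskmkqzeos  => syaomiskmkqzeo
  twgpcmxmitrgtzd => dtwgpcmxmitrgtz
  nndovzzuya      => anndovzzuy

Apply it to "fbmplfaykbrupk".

kfbmplfaykbrup

In each case the input is transformed by: move the last character to the front.
So "fbmplfaykbrupk" becomes "kfbmplfaykbrup".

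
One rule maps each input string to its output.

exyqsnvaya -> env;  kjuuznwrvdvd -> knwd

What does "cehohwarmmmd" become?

cwad

The pattern: swap each adjacent pair of characters (1↔2, 3↔4, ...), then keep one character in every 3, starting at position 2 (positions 2nd, 5th, 8th, ...).
"cehohwarmmmd" → "ecohwhrammdm" → "cwad".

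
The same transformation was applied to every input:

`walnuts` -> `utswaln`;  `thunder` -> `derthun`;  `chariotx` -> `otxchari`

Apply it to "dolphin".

The rule is to move the last 3 characters to the front (rotate right by 3).
On "dolphin" that produces "hindolp".

hindolp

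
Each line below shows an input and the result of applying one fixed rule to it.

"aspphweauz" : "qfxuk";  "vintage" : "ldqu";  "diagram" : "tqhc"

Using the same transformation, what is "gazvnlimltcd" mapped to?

wpdybs

Rule — keep every other character starting from the first (positions 1st, 3rd, 5th, ...), then shift every letter 10 places backward in the alphabet (wrapping around).
On "gazvnlimltcd": the first step gives "gznilc", and the second then gives "wpdybs".
(Check on "diagram": → "darm" → "tqhc" ✓)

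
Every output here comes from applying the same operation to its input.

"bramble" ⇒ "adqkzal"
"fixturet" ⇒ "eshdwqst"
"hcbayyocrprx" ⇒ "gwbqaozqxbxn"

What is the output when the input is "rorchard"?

The pattern: take characters alternately from the front and the back (1st, last, 2nd, 2nd-last, ...), then shift every letter 1 place backward in the alphabet (wrapping around).
"rorchard" → "rdorrach" → "qcnqqzbg".

qcnqqzbg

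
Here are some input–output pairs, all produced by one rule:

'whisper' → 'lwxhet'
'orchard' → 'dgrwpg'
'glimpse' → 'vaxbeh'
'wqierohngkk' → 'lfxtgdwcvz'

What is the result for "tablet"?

Looking at the pairs, the operation is to delete the last character, then shift every letter 11 places backward in the alphabet (wrapping around).
"tablet" → "table" → "ipqat".

ipqat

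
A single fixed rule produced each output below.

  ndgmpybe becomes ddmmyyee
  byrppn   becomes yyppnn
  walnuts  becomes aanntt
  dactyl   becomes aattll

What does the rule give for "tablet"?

aalltt

Each output is the input with this applied: keep every other character starting from the second (positions 2nd, 4th, 6th, ...), then double every character.
For "tablet" the result is "aalltt".
(Check on "ndgmpybe": → "dmye" → "ddmmyyee" ✓)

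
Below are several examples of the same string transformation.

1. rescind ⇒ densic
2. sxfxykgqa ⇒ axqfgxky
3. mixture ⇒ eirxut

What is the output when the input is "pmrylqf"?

fmqrly

The pattern: take characters alternately from the front and the back (1st, last, 2nd, 2nd-last, ...), then delete the first character.
Starting from "pmrylqf": after the first operation, "pfmqrly"; after the second, "fmqrly".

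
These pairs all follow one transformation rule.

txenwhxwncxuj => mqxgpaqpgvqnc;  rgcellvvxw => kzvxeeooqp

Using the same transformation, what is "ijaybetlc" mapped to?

Rule — shift every letter 7 places backward in the alphabet (wrapping around).
For "ijaybetlc" the result is "bctruxmev".

bctruxmev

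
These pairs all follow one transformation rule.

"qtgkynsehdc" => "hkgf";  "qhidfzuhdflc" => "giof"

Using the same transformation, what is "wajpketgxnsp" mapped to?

aqvs

Rule — shift every letter 3 places forward in the alphabet (wrapping around), then keep only the last 4 characters.
Applying both steps to "wajpketgxnsp": "zdmsnhwjaqvs", then "aqvs".
(Check on "qhidfzuhdflc": → "tklgicxkgiof" → "giof" ✓)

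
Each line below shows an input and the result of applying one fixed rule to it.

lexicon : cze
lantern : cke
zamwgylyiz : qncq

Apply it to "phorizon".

gif

Rule — keep one character in every 3, starting at position 1 (positions 1st, 4th, 7th, ...), then shift every letter 9 places backward in the alphabet (wrapping around).
"phorizon" → "pro" → "gif".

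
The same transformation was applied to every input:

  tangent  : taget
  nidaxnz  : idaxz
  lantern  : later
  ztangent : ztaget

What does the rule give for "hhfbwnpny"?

hhfbwpy

Each output is the input with this applied: remove every "n".
On "hhfbwnpny" that produces "hhfbwpy".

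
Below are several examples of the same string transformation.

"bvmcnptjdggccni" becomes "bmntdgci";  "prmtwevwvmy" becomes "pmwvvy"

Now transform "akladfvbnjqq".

Each output is the input with this applied: keep every other character starting from the first (positions 1st, 3rd, 5th, ...).
For "akladfvbnjqq" the result is "aldvnq".

aldvnq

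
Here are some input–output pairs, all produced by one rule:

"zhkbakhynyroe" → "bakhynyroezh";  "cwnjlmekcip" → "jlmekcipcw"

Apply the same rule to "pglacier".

The pattern: move the first 3 characters to the end (rotate left by 3), then delete the last character.
On "pglacier": the first step gives "acierpgl", and the second then gives "acierpg".

acierpg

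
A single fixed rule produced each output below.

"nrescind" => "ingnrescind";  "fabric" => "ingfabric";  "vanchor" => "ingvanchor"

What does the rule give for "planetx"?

ingplanetx

Each output is the input with this applied: prepend "ing".
On "planetx" that produces "ingplanetx".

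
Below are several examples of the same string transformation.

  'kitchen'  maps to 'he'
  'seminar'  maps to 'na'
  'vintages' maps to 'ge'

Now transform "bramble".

What's happening: move the last 3 characters to the front (rotate right by 3), then keep only the first 2 characters.
Working it through for "bramble": intermediate "blebram", final "bl".

bl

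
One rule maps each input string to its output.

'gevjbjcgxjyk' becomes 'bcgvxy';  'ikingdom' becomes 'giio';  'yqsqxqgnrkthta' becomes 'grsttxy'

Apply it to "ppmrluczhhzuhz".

Each output is the input with this applied: keep every other character starting from the first (positions 1st, 3rd, 5th, ...), then sort the characters into alphabetical order.
Applying both steps to "ppmrluczhhzuhz": "pmlchzh", then "chhlmpz".

chhlmpz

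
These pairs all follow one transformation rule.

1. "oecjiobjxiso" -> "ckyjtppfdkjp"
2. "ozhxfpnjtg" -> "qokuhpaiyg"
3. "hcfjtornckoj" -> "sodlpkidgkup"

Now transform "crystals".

In each case the input is transformed by: shift every letter 1 place forward in the alphabet (wrapping around), then swap the front and back halves of the string.
Working it through for "crystals": intermediate "dsztubmt", final "ubmtdszt".

ubmtdszt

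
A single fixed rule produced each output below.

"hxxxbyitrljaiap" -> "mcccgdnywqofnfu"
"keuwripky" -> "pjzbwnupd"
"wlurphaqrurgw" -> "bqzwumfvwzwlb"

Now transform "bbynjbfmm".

ggdsogkrr

The pattern: shift every letter 5 places forward in the alphabet (wrapping around).
For "bbynjbfmm" the result is "ggdsogkrr".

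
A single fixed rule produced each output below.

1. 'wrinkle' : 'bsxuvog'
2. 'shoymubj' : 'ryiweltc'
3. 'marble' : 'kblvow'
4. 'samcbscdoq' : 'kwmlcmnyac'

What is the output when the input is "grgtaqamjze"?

bqdkakwtjoq

Rule — move the first character to the end, then shift every letter 10 places forward in the alphabet (wrapping around).
Working it through for "grgtaqamjze": intermediate "rgtaqamjzeg", final "bqdkakwtjoq".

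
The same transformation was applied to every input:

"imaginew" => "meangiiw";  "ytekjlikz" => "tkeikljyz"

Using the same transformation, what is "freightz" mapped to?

Looking at the pairs, the operation is to take characters alternately from the front and the back (1st, last, 2nd, 2nd-last, ...), then move the first 2 characters to the end (rotate left by 2).
"freightz" → "fzrtehig" → "rtehigfz".

rtehigfz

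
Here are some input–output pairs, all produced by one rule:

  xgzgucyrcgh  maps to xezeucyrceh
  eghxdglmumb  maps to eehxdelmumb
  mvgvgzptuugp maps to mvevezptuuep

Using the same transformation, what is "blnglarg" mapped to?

Looking at the pairs, the operation is to replace every "g" with "e".
So "blnglarg" becomes "blnelare".

blnelare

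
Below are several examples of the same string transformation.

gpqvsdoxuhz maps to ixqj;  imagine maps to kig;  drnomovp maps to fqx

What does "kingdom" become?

The pattern: keep one character in every 3, starting at position 1 (positions 1st, 4th, 7th, ...), then shift every letter 2 places forward in the alphabet (wrapping around).
On "kingdom" that produces "mio".

mio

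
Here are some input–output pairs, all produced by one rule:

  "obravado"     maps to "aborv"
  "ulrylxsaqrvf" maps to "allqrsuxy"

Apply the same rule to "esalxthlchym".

acehllstx

Each output is the input with this applied: delete the last 3 characters, then sort the characters into alphabetical order.
Applying both steps to "esalxthlchym": "esalxthlc", then "acehllstx".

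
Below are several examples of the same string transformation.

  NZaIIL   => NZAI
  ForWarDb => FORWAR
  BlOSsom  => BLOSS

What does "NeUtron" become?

What's happening: delete the last 2 characters, then convert every letter to uppercase.
On "NeUtron": the first step gives "NeUtr", and the second then gives "NEUTR".

NEUTR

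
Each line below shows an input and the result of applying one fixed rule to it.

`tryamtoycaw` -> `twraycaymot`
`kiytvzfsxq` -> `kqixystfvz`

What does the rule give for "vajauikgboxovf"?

vfavjoaxuoibkg

The pattern: take characters alternately from the front and the back (1st, last, 2nd, 2nd-last, ...).
For "vajauikgboxovf" the result is "vfavjoaxuoibkg".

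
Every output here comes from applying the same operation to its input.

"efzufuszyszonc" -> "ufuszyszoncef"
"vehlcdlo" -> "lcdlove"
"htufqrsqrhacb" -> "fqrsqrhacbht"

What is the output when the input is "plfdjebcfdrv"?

djebcfdrvpl

Each output is the input with this applied: move the first 3 characters to the end (rotate left by 3), then delete the last character.
For "plfdjebcfdrv", step one produces "djebcfdrvplf"; step two turns that into "djebcfdrvpl".
(Check on "htufqrsqrhacb": → "fqrsqrhacbhtu" → "fqrsqrhacbht" ✓)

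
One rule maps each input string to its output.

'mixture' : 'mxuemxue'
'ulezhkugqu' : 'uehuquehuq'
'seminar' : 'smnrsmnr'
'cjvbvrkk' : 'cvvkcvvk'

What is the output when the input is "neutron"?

The transformation: keep every other character starting from the first (positions 1st, 3rd, 5th, ...), then write the whole string twice.
Starting from "neutron": after the first operation, "nurn"; after the second, "nurnnurn".

nurnnurn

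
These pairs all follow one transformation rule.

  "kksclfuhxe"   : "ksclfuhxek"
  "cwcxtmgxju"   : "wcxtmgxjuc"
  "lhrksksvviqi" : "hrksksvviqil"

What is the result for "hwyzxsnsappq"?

wyzxsnsappqh

The pattern: move the first character to the end.
For "hwyzxsnsappq" the result is "wyzxsnsappqh".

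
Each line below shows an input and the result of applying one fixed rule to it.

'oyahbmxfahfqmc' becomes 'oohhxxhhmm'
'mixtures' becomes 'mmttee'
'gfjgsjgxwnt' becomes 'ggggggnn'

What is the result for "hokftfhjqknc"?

Each output is the input with this applied: keep one character in every 3, starting at position 1 (positions 1st, 4th, 7th, ...), then double every character.
On "hokftfhjqknc": the first step gives "hfhk", and the second then gives "hhffhhkk".

hhffhhkk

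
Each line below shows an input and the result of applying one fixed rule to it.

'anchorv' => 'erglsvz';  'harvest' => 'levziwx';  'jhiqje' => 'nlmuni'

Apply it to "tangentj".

The pattern: shift every letter 4 places forward in the alphabet (wrapping around).
"tangentj" → "xerkirxn".

xerkirxn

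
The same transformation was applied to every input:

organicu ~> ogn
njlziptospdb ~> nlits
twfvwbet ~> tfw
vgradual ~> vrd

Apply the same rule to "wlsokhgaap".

wskg

The transformation: delete the last 3 characters, then keep every other character starting from the first (positions 1st, 3rd, 5th, ...).
Starting from "wlsokhgaap": after the first operation, "wlsokhg"; after the second, "wskg".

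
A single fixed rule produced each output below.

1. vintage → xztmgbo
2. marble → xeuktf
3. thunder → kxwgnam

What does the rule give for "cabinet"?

mxgbutv

Looking at the pairs, the operation is to shift every letter 7 places backward in the alphabet (wrapping around), then reverse the string.
"cabinet" → "vtubgxm" → "mxgbutv".
(Check on "thunder": → "mangwxk" → "kxwgnam" ✓)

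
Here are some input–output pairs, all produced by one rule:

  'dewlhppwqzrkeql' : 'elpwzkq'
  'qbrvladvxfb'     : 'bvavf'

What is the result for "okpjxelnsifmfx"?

Rule — keep every other character starting from the second (positions 2nd, 4th, 6th, ...).
Doing the same to "okpjxelnsifmfx": "kjenimx".

kjenimx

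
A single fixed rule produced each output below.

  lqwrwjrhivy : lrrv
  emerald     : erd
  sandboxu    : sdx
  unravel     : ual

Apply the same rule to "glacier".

gcr

What's happening: keep one character in every 3, starting at position 1 (positions 1st, 4th, 7th, ...).
For "glacier" the result is "gcr".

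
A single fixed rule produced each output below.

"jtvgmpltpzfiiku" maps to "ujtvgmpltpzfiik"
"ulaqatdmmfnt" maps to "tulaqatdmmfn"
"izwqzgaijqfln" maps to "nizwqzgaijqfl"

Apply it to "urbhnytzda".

aurbhnytzd

Rule — move the last character to the front.
For "urbhnytzda" the result is "aurbhnytzd".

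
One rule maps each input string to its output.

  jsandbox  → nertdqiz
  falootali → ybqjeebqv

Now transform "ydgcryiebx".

nruyohswto

Each output is the input with this applied: shift every letter 10 places backward in the alphabet (wrapping around), then reverse the string.
For "ydgcryiebx", step one produces "otwshoyurn"; step two turns that into "nruyohswto".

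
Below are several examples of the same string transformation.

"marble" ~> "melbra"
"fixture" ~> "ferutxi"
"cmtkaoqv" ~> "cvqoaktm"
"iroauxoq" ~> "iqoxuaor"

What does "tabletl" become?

tltelba

Each output is the input with this applied: reverse the string, then move the last character to the front.
On "tabletl": the first step gives "ltelbat", and the second then gives "tltelba".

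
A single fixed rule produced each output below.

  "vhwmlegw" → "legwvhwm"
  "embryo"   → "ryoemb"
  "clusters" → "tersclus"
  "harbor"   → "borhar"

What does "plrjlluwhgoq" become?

Each output is the input with this applied: swap the front and back halves of the string.
Applying that to "plrjlluwhgoq" gives "uwhgoqplrjll".

uwhgoqplrjll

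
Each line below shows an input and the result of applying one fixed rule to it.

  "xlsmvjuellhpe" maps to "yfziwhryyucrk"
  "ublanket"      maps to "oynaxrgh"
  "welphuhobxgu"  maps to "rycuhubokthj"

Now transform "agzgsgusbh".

tmtfthfoun

What's happening: shift every letter 13 places forward in the alphabet (wrapping around) — i.e. ROT13, then move the first character to the end.
Working it through for "agzgsgusbh": intermediate "ntmtfthfou", final "tmtfthfoun".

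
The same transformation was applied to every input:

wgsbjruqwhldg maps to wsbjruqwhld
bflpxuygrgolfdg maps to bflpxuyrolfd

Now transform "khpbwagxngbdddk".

In each case the input is transformed by: remove every "g".
Applying that to "khpbwagxngbdddk" gives "khpbwaxnbdddk".

khpbwaxnbdddk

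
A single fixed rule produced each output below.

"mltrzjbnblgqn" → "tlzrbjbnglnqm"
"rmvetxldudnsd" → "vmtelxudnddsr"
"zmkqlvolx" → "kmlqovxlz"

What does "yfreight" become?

Rule — move the first character to the end, then swap each adjacent pair of characters (1↔2, 3↔4, ...).
Applying both steps to "yfreight": "freighty", then "rfiehgyt".

rfiehgyt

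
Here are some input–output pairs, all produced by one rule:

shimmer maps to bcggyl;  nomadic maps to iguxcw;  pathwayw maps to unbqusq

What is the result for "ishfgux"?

What's happening: shift every letter 6 places backward in the alphabet (wrapping around), then delete the first character.
For "ishfgux", step one produces "cmbzaor"; step two turns that into "mbzaor".

mbzaor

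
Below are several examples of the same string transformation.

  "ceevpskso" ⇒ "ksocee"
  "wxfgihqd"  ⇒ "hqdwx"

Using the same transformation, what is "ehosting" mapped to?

In each case the input is transformed by: move the last 3 characters to the front (rotate right by 3), then delete the last 3 characters.
"ehosting" → "ingehost" → "ingeh".

ingeh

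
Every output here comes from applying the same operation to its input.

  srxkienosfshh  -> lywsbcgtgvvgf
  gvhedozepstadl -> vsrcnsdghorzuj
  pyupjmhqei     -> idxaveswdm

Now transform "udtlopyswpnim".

The rule is to move the first 2 characters to the end (rotate left by 2), then shift every letter 12 places backward in the alphabet (wrapping around).
For "udtlopyswpnim", step one produces "tlopyswpnimud"; step two turns that into "hzcdmgkdbwair".

hzcdmgkdbwair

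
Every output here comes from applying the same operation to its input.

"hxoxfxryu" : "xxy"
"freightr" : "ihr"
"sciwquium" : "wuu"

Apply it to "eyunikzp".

The transformation: delete the first 2 characters, then keep every other character starting from the second (positions 2nd, 4th, 6th, ...).
"eyunikzp" → "nkp".

nkp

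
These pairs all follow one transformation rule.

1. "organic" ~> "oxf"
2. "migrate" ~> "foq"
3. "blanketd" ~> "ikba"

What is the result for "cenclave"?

bzxb

Looking at the pairs, the operation is to keep every other character starting from the second (positions 2nd, 4th, 6th, ...), then shift every letter 3 places backward in the alphabet (wrapping around).
On "cenclave": the first step gives "ecae", and the second then gives "bzxb".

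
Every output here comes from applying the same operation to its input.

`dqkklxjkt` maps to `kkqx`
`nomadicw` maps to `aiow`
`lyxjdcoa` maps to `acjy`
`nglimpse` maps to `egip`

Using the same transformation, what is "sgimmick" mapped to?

The rule is to keep every other character starting from the second (positions 2nd, 4th, 6th, ...), then sort the characters into alphabetical order.
"sgimmick" → "gmik" → "gikm".

gikm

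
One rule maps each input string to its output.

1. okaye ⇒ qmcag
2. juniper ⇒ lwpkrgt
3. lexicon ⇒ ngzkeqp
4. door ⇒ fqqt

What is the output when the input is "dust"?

The pattern: shift every letter 2 places forward in the alphabet (wrapping around).
So "dust" becomes "fwuv".

fwuv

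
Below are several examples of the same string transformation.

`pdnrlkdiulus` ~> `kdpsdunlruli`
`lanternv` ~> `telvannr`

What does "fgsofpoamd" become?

fpfdgmsaoo

Looking at the pairs, the operation is to take characters alternately from the front and the back (1st, last, 2nd, 2nd-last, ...), then move the last 2 characters to the front (rotate right by 2).
Working it through for "fgsofpoamd": intermediate "fdgmsaoofp", final "fpfdgmsaoo".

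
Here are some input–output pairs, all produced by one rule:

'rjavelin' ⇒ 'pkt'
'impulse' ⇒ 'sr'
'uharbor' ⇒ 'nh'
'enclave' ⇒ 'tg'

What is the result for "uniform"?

Rule — shift every letter 6 places forward in the alphabet (wrapping around), then keep one character in every 3, starting at position 2 (positions 2nd, 5th, 8th, ...).
Applying both steps to "uniform": "atoluxs", then "tu".

tu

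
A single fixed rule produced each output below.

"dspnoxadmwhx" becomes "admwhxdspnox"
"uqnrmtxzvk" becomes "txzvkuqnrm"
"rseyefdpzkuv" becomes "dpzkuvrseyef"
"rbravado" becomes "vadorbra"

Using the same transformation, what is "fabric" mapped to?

The pattern: swap the front and back halves of the string.
Doing the same to "fabric": "ricfab".

ricfab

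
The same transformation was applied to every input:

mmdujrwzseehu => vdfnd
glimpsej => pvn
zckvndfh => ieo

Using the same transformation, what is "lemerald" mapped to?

unu

The transformation: keep one character in every 3, starting at position 1 (positions 1st, 4th, 7th, ...), then shift every letter 9 places forward in the alphabet (wrapping around).
Starting from "lemerald": after the first operation, "lel"; after the second, "unu".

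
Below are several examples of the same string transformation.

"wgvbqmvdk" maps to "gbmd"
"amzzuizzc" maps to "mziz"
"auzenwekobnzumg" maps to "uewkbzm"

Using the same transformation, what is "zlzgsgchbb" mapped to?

lgghb

Rule — keep every other character starting from the second (positions 2nd, 4th, 6th, ...).
So "zlzgsgchbb" becomes "lgghb".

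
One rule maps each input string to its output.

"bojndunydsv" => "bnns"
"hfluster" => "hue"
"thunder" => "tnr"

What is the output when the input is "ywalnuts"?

In each case the input is transformed by: keep one character in every 3, starting at position 1 (positions 1st, 4th, 7th, ...).
For "ywalnuts" the result is "ylt".

ylt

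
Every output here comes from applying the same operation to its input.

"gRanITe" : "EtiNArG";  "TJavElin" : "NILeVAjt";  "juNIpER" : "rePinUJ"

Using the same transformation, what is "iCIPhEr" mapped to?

ReHpicI

The pattern: flip the case of every letter, then reverse the string.
So "iCIPhEr" becomes "ReHpicI".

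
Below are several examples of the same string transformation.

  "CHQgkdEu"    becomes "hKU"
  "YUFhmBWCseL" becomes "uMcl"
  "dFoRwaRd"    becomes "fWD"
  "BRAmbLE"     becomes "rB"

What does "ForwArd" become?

Looking at the pairs, the operation is to keep one character in every 3, starting at position 2 (positions 2nd, 5th, 8th, ...), then flip the case of every letter.
Working it through for "ForwArd": intermediate "oA", final "Oa".

Oa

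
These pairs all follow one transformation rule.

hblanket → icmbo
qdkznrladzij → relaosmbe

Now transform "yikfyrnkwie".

The transformation: shift every letter 1 place forward in the alphabet (wrapping around), then delete the last 3 characters.
For "yikfyrnkwie", step one produces "zjlgzsolxjf"; step two turns that into "zjlgzsol".
(Check on "hblanket": → "icmbolfu" → "icmbo" ✓)

zjlgzsol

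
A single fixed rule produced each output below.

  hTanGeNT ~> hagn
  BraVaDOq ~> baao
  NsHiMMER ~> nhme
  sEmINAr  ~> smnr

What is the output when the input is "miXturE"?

mxue

The transformation: keep every other character starting from the first (positions 1st, 3rd, 5th, ...), then convert every letter to lowercase.
On "miXturE" that produces "mxue".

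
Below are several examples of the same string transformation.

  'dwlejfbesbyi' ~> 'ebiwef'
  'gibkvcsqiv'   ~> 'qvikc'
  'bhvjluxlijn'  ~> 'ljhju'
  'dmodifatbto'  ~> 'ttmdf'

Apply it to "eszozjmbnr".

What's happening: keep every other character starting from the second (positions 2nd, 4th, 6th, ...), then move the first 3 characters to the end (rotate left by 3).
Doing the same to "eszozjmbnr": "brsoj".

brsoj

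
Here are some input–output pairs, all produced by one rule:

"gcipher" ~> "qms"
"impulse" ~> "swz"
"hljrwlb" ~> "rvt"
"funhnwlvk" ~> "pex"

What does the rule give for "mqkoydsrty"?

Looking at the pairs, the operation is to shift every letter 10 places forward in the alphabet (wrapping around), then keep only the first 3 characters.
"mqkoydsrty" → "wau".

wau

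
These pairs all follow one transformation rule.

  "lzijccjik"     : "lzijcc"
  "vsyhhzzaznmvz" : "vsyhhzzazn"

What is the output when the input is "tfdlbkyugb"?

tfdlbky

Rule — delete the last 3 characters.
Doing the same to "tfdlbkyugb": "tfdlbky".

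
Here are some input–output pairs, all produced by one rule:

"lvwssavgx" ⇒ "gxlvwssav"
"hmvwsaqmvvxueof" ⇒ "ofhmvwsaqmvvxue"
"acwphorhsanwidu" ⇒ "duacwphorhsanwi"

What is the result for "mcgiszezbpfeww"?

Looking at the pairs, the operation is to move the last 2 characters to the front (rotate right by 2).
So "mcgiszezbpfeww" becomes "wwmcgiszezbpfe".

wwmcgiszezbpfe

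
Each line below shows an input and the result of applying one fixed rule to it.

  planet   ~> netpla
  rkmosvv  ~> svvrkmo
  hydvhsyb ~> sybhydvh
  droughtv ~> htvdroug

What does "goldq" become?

Rule — move the last 3 characters to the front (rotate right by 3).
Applying that to "goldq" gives "ldqgo".

ldqgo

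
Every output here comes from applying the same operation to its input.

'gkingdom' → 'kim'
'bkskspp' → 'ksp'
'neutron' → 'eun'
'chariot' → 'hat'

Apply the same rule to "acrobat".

The rule is to swap each adjacent pair of characters (1↔2, 3↔4, ...), then keep one character in every 3, starting at position 1 (positions 1st, 4th, 7th, ...).
Working it through for "acrobat": intermediate "caorabt", final "crt".

crt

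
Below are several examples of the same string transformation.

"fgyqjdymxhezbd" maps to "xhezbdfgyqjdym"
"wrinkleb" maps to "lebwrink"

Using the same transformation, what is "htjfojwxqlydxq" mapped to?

qlydxqhtjfojwx

The transformation: swap the front and back halves of the string, then move the first character to the end.
Applying both steps to "htjfojwxqlydxq": "xqlydxqhtjfojw", then "qlydxqhtjfojwx".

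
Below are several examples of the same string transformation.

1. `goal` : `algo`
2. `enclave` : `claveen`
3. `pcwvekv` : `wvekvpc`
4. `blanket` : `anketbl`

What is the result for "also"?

soal

The transformation: move the first 2 characters to the end (rotate left by 2).
So "also" becomes "soal".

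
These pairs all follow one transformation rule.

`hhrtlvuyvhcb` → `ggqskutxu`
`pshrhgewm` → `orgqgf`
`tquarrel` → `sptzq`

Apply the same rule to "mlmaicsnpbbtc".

lklzhbrmoa

Each output is the input with this applied: delete the last 3 characters, then shift every letter 1 place backward in the alphabet (wrapping around).
Starting from "mlmaicsnpbbtc": after the first operation, "mlmaicsnpb"; after the second, "lklzhbrmoa".
(Check on "hhrtlvuyvhcb": → "hhrtlvuyv" → "ggqskutxu" ✓)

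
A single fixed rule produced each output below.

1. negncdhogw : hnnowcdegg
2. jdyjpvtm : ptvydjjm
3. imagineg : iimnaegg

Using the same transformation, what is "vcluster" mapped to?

stuvcelr

The rule is to sort the characters into alphabetical order, then swap the front and back halves of the string.
Starting from "vcluster": after the first operation, "celrstuv"; after the second, "stuvcelr".
(Check on "jdyjpvtm": → "djjmptvy" → "ptvydjjm" ✓)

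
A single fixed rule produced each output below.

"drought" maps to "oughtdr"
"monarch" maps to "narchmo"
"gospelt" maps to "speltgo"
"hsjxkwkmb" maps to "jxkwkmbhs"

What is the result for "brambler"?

amblerbr

Rule — move the first 2 characters to the end (rotate left by 2).
So "brambler" becomes "amblerbr".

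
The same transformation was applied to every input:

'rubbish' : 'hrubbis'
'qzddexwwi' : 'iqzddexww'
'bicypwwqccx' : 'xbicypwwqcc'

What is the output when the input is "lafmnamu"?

In each case the input is transformed by: move the last character to the front.
So "lafmnamu" becomes "ulafmnam".

ulafmnam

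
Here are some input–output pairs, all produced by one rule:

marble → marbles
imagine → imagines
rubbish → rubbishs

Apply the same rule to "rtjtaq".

The rule is to append "s".
Applying that to "rtjtaq" gives "rtjtaqs".

rtjtaqs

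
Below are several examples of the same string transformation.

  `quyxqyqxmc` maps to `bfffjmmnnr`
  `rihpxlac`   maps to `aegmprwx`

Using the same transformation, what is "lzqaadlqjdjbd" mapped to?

Looking at the pairs, the operation is to shift every letter 11 places backward in the alphabet (wrapping around), then sort the characters into alphabetical order.
Starting from "lzqaadlqjdjbd": after the first operation, "aofppsafysyqs"; after the second, "aaffoppqsssyy".

aaffoppqsssyy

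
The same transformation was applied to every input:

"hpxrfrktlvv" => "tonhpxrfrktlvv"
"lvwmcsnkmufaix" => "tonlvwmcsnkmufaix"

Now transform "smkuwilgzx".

tonsmkuwilgzx

Each output is the input with this applied: prepend "ton".
Doing the same to "smkuwilgzx": "tonsmkuwilgzx".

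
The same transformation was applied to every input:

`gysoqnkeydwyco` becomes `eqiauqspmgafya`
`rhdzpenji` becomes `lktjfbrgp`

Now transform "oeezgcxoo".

Each output is the input with this applied: shift every letter 2 places forward in the alphabet (wrapping around), then move the last 2 characters to the front (rotate right by 2).
For "oeezgcxoo", step one produces "qggbiezqq"; step two turns that into "qqqggbiez".

qqqggbiez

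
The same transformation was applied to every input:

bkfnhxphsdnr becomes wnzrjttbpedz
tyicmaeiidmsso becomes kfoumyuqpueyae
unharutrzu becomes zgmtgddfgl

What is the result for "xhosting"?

The pattern: shift every letter 12 places forward in the alphabet (wrapping around), then swap each adjacent pair of characters (1↔2, 3↔4, ...).
Working it through for "xhosting": intermediate "jtaefuzs", final "tjeaufsz".

tjeaufsz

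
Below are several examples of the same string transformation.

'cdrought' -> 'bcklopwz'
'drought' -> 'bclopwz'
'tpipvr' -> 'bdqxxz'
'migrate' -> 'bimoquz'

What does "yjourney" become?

What's happening: shift every letter 8 places forward in the alphabet (wrapping around), then sort the characters into alphabetical order.
On "yjourney": the first step gives "grwczvmg", and the second then gives "cggmrvwz".

cggmrvwz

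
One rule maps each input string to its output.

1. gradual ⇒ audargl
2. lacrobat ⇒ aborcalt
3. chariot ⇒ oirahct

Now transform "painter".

Rule — reverse the string, then move the first character to the end.
Working it through for "painter": intermediate "retniap", final "etniapr".
(Check on "lacrobat": → "taborcal" → "aborcalt" ✓)

etniapr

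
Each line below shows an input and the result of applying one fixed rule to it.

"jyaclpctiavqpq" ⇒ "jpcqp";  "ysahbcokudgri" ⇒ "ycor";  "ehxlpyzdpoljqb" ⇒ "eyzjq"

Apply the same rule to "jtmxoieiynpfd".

jief

Rule — swap each adjacent pair of characters (1↔2, 3↔4, ...), then keep one character in every 3, starting at position 2 (positions 2nd, 5th, 8th, ...).
"jtmxoieiynpfd" → "tjxmioienyfpd" → "jief".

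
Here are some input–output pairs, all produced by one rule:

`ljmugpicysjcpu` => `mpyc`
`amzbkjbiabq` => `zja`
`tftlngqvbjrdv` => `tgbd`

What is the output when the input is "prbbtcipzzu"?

Rule — keep one character in every 3, starting at position 3 (positions 3rd, 6th, 9th, ...).
So "prbbtcipzzu" becomes "bcz".

bcz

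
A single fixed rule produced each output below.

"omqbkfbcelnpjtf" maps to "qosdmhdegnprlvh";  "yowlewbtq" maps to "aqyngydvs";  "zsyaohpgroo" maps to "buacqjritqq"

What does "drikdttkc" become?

ftkmfvvme

The pattern: shift every letter 2 places forward in the alphabet (wrapping around).
Applying that to "drikdttkc" gives "ftkmfvvme".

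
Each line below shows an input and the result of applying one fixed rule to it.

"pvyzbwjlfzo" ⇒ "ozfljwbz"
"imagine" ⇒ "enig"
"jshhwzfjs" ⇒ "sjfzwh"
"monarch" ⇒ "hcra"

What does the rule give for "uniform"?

The rule is to delete the first 3 characters, then reverse the string.
For "uniform", step one produces "form"; step two turns that into "mrof".

mrof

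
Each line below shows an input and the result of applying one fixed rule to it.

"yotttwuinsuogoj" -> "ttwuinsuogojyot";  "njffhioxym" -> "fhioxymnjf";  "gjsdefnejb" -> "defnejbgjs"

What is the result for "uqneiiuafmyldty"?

eiiuafmyldtyuqn

The transformation: move the first 3 characters to the end (rotate left by 3).
For "uqneiiuafmyldty" the result is "eiiuafmyldtyuqn".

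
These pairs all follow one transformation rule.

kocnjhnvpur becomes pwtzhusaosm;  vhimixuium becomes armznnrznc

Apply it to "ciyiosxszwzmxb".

hgncdrnetbxecx

The rule is to shift every letter 5 places forward in the alphabet (wrapping around), then take characters alternately from the front and the back (1st, last, 2nd, 2nd-last, ...).
Applying both steps to "ciyiosxszwzmxb": "hndntxcxebercg", then "hgncdrnetbxecx".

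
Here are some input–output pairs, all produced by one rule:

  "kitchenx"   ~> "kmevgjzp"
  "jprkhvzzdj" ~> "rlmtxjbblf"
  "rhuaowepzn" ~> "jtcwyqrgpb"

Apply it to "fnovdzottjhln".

The transformation: swap each adjacent pair of characters (1↔2, 3↔4, ...), then shift every letter 2 places forward in the alphabet (wrapping around).
For "fnovdzottjhln", step one produces "nfvozdtojtlhn"; step two turns that into "phxqbfvqlvnjp".

phxqbfvqlvnjp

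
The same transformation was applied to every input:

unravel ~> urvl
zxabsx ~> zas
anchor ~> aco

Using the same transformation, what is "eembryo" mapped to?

emro

Each output is the input with this applied: keep every other character starting from the first (positions 1st, 3rd, 5th, ...).
Applying that to "eembryo" gives "emro".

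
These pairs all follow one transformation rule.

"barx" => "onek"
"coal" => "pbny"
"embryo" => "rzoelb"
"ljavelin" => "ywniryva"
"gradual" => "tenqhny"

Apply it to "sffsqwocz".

fssfdjbpm

The rule is to shift every letter 13 places forward in the alphabet (wrapping around) — i.e. ROT13.
Applying that to "sffsqwocz" gives "fssfdjbpm".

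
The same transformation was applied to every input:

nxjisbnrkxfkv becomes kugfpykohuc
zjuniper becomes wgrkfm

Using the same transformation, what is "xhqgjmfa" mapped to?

The pattern: delete the last 2 characters, then shift every letter 3 places backward in the alphabet (wrapping around).
"xhqgjmfa" → "xhqgjm" → "uendgj".

uendgj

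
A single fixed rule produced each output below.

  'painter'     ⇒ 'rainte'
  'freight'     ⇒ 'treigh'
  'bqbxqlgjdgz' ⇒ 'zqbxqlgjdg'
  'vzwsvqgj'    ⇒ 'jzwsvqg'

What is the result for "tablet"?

The rule is to delete the first character, then move the last character to the front.
Applying both steps to "tablet": "ablet", then "table".

table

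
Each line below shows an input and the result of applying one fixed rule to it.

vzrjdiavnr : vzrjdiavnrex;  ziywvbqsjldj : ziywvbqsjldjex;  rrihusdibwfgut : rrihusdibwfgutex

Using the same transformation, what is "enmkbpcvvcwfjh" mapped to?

enmkbpcvvcwfjhex

The rule is to append "ex".
On "enmkbpcvvcwfjh" that produces "enmkbpcvvcwfjhex".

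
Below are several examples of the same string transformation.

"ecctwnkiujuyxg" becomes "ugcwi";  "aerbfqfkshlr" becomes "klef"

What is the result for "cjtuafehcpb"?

hbja

In each case the input is transformed by: keep one character in every 3, starting at position 2 (positions 2nd, 5th, 8th, ...), then move the last 2 characters to the front (rotate right by 2).
Applying both steps to "cjtuafehcpb": "jahb", then "hbja".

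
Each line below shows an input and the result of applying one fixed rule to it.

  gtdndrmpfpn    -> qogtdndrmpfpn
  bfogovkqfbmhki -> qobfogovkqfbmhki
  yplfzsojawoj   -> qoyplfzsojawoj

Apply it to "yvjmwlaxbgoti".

Each output is the input with this applied: prepend "qo".
Applying that to "yvjmwlaxbgoti" gives "qoyvjmwlaxbgoti".

qoyvjmwlaxbgoti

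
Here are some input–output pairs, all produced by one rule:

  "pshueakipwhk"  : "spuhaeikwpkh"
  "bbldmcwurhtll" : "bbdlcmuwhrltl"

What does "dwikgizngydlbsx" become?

Looking at the pairs, the operation is to swap each adjacent pair of characters (1↔2, 3↔4, ...).
Applying that to "dwikgizngydlbsx" gives "wdkiignzygldsbx".

wdkiignzygldsbx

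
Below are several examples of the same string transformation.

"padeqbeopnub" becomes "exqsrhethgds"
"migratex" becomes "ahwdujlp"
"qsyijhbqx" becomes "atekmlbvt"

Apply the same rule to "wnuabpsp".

svsedxqz

In each case the input is transformed by: reverse the string, then shift every letter 3 places forward in the alphabet (wrapping around).
For "wnuabpsp", step one produces "pspbaunw"; step two turns that into "svsedxqz".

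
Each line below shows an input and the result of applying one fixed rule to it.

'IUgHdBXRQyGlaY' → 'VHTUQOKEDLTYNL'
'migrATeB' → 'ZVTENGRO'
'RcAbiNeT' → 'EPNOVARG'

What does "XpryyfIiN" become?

Looking at the pairs, the operation is to shift every letter 13 places forward in the alphabet (wrapping around) — i.e. ROT13, then convert every letter to uppercase.
For "XpryyfIiN", step one produces "KcellsVvA"; step two turns that into "KCELLSVVA".

KCELLSVVA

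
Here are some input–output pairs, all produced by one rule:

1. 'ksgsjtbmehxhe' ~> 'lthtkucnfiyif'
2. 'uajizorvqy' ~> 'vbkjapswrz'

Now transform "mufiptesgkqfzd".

The transformation: shift every letter 1 place forward in the alphabet (wrapping around).
"mufiptesgkqfzd" → "nvgjqufthlrgae".

nvgjqufthlrgae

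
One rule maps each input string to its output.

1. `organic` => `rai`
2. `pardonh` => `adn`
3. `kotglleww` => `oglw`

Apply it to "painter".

ane

Each output is the input with this applied: keep every other character starting from the second (positions 2nd, 4th, 6th, ...).
Applying that to "painter" gives "ane".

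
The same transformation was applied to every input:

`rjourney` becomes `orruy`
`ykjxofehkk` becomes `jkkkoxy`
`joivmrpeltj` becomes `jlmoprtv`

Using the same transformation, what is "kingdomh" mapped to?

ikmno

Looking at the pairs, the operation is to sort the characters into alphabetical order, then delete the first 3 characters.
For "kingdomh", step one produces "dghikmno"; step two turns that into "ikmno".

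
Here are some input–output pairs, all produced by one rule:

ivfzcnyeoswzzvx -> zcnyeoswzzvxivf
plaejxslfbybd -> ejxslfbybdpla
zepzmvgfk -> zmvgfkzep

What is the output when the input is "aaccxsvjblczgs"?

cxsvjblczgsaac

Each output is the input with this applied: move the first 3 characters to the end (rotate left by 3).
So "aaccxsvjblczgs" becomes "cxsvjblczgsaac".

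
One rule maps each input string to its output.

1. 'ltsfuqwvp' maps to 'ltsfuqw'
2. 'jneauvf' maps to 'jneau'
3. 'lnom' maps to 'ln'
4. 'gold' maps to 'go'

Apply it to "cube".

The transformation: delete the last 2 characters.
So "cube" becomes "cu".

cu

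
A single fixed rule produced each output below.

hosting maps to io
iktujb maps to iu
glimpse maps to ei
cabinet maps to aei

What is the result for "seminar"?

Each output is the input with this applied: sort the characters into alphabetical order, then keep only the vowels.
On "seminar": the first step gives "aeimnrs", and the second then gives "aei".

aei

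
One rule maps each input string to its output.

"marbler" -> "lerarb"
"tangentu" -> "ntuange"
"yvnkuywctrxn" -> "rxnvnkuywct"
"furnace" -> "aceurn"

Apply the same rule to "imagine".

inemag

The pattern: delete the first character, then move the last 3 characters to the front (rotate right by 3).
Starting from "imagine": after the first operation, "magine"; after the second, "inemag".
(Check on "furnace": → "urnace" → "aceurn" ✓)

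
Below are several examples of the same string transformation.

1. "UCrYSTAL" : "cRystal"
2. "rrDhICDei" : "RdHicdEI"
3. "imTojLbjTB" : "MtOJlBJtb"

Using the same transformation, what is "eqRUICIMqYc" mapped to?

QruicimQyC

The transformation: delete the first character, then flip the case of every letter.
On "eqRUICIMqYc": the first step gives "qRUICIMqYc", and the second then gives "QruicimQyC".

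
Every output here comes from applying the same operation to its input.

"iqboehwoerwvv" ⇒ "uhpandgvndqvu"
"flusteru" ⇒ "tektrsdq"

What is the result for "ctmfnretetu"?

tbslemqdsds

Looking at the pairs, the operation is to shift every letter 1 place backward in the alphabet (wrapping around), then move the last character to the front.
"ctmfnretetu" → "bslemqdsdst" → "tbslemqdsds".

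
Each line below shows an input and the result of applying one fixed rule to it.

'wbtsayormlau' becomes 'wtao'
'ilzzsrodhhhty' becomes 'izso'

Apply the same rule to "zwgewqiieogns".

zgwi

In each case the input is transformed by: keep every other character starting from the first (positions 1st, 3rd, 5th, ...), then keep only the first 4 characters.
For "zwgewqiieogns", step one produces "zgwiegs"; step two turns that into "zgwi".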